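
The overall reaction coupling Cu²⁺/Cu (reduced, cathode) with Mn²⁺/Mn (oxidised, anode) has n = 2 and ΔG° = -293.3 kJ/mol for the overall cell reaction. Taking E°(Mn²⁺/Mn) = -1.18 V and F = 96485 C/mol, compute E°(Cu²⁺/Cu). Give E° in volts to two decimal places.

E°cell = −ΔG°/(nF) = −(-293.3×10³)/((2)(96485)) = +1.520 V.
Since Cu²⁺/Cu is the cathode and Mn²⁺/Mn the anode, E°cell = E°(Cu²⁺/Cu) − E°(Mn²⁺/Mn).
So E°(Cu²⁺/Cu) = E°cell + E°(Mn²⁺/Mn) = +1.520 + (-1.18) = +0.34 V.

+0.34 V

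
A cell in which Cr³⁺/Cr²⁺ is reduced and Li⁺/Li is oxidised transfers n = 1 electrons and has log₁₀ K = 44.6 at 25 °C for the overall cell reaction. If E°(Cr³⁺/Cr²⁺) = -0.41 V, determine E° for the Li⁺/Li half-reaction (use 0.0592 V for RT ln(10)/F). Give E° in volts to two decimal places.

-3.05 V

E°cell = (0.0592/n)·log K = (0.0592/1)(44.6) = +2.640 V.
Since Cr³⁺/Cr²⁺ is the cathode and Li⁺/Li the anode, E°cell = E°(Cr³⁺/Cr²⁺) − E°(Li⁺/Li).
So E°(Li⁺/Li) = E°(Cr³⁺/Cr²⁺) − E°cell = (-0.41) − (+2.640) = -3.05 V.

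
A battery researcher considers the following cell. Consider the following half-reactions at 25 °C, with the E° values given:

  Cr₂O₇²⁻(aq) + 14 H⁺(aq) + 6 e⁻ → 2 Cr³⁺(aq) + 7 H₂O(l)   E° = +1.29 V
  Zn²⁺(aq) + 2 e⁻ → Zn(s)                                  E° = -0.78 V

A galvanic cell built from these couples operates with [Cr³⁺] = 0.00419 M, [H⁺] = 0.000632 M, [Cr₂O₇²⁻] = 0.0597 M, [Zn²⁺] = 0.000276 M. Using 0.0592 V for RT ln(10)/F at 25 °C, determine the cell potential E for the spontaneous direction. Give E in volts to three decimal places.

Cr₂O₇²⁻/Cr³⁺ is the cathode (higher E°), Zn²⁺/Zn the anode: E°cell = +1.29 − (-0.78) = +2.07 V, n = 6.
Overall: Cr₂O₇²⁻(aq) + 14 H⁺(aq) + 3 Zn(s) → 2 Cr³⁺(aq) + 7 H₂O(l) + 3 Zn²⁺(aq)
Q = [Cr³⁺]^2·[Zn²⁺]^3 / ([Cr₂O₇²⁻]·[H⁺]^14); log Q = 30.581.
E = E° − (0.0592/n) log Q = +2.07 − (0.0592/6)(30.581) = +1.768 V.

+1.768 V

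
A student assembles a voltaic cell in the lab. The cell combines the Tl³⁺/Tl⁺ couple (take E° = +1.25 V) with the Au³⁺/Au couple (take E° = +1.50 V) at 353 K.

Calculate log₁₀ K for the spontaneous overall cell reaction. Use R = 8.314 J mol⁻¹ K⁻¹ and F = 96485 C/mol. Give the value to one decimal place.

Cathode: Au³⁺/Au; anode: Tl³⁺/Tl⁺. E°cell = (+1.50) − (+1.25) = +0.25 V, with n = 6.
ΔG° = −nFE° = −RT ln K, so ln K = nFE°/(RT) = (6)(96485)(+0.25) / ((8.314)(353)) = 49.314.
log₁₀ K = 49.314 / ln 10 = 21.4.

21.4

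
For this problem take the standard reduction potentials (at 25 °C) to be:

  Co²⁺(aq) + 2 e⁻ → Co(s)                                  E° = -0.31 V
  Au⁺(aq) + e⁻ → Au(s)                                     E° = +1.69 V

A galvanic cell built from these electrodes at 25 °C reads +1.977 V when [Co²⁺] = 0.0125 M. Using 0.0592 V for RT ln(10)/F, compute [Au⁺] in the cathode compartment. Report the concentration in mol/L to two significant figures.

0.046 M

Au⁺/Au is the cathode, Co²⁺/Co the anode: E°cell = +2.00 V, n = 2.
Overall reaction: 2 Au⁺(aq) + Co(s) → 2 Au(s) + Co²⁺(aq); Q = [Co²⁺]^1/[Au⁺]^2.
From E = E° − (0.0592/n) log Q: log Q = (E° − E)·n/0.0592 = (+2.00 − (+1.977))·2/0.0592 = 0.7770.
So 2·log[Au⁺] = 1·log(0.0125) − log Q = -1.9031 − (0.7770) = -2.6801; log[Au⁺] = -2.6801 / 2 = -1.3400; [Au⁺] = 10^(-1.3400) ≈ 0.046 M.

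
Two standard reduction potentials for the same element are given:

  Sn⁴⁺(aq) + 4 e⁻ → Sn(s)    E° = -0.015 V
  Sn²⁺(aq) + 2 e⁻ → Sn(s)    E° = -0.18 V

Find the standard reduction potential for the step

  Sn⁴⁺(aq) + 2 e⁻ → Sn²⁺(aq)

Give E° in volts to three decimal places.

Sequential free energies add, so n₃E°₃ = n₁E°₁ + n₂E°₂.
With n₃ = 4, and the known step contributing 2×(-0.18) V, the unknown satisfies 2·E° = 4×(-0.015) − 2×(-0.18) = +0.300.
E° = +0.300 / 2 = +0.150 V.

+0.150 V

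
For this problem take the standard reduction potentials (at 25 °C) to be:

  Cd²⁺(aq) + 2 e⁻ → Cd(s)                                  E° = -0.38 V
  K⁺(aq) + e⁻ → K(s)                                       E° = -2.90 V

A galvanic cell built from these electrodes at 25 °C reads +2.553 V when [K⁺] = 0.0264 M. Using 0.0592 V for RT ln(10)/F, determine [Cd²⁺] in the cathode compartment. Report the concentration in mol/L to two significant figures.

Cd²⁺/Cd is the cathode, K⁺/K the anode: E°cell = +2.52 V, n = 2.
Overall reaction: Cd²⁺(aq) + 2 K(s) → Cd(s) + 2 K⁺(aq); Q = [K⁺]^2/[Cd²⁺]^1.
From E = E° − (0.0592/n) log Q: log Q = (E° − E)·n/0.0592 = (+2.52 − (+2.553))·2/0.0592 = -1.1149.
So 1·log[Cd²⁺] = 2·log(0.0264) − log Q = -3.1568 − (-1.1149) = -2.0419; [Cd²⁺] = 10^(-2.0419) ≈ 0.0091 M.

0.0091 M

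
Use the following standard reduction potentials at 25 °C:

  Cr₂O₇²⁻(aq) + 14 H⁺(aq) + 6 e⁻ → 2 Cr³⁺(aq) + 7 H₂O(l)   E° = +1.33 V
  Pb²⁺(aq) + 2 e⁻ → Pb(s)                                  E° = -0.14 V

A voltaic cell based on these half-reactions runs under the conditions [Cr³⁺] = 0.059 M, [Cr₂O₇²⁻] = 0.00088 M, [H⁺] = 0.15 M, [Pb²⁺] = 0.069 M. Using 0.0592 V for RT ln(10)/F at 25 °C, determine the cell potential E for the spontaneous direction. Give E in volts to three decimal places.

Cr₂O₇²⁻/Cr³⁺ is the cathode (higher E°), Pb²⁺/Pb the anode: E°cell = +1.33 − (-0.14) = +1.47 V, n = 6.
Overall: Cr₂O₇²⁻(aq) + 14 H⁺(aq) + 3 Pb(s) → 2 Cr³⁺(aq) + 7 H₂O(l) + 3 Pb²⁺(aq)
Q = [Cr³⁺]^2·[Pb²⁺]^3 / ([Cr₂O₇²⁻]·[H⁺]^14); log Q = 8.648.
E = E° − (0.0592/n) log Q = +1.47 − (0.0592/6)(8.648) = +1.385 V.

+1.385 V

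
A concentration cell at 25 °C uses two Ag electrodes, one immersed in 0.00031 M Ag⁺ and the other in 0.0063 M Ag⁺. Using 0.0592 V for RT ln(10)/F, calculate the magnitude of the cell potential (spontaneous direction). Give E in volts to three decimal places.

For a concentration cell E°cell = 0. The 0.0063 M side is the cathode (reduction is favoured where [Ag⁺] is higher).
With n = 1, E = −(0.0592/1) log([Ag⁺]ₐₙ/[Ag⁺]꜀ₐₜ) = −(0.0592/1) log(0.00031/0.0063) = −(0.0592/1)(-1.308) = +0.077 V.

+0.077 V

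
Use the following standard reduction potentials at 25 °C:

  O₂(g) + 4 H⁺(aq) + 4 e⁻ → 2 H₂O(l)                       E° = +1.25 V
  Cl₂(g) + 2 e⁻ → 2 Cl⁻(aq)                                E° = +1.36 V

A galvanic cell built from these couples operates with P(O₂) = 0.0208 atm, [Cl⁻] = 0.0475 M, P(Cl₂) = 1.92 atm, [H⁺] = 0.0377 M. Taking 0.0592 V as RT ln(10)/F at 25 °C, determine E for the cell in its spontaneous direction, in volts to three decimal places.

Cl₂/Cl⁻ is the cathode (higher E°), O₂/H₂O the anode: E°cell = +1.36 − (+1.25) = +0.11 V, n = 4.
Overall: 2 Cl₂(g) + 2 H₂O(l) → 4 Cl⁻(aq) + O₂(g) + 4 H⁺(aq)
Q = [Cl⁻]^4·P(O₂)·[H⁺]^4 / (P(Cl₂)^2); log Q = -13.236.
E = E° − (0.0592/n) log Q = +0.11 − (0.0592/4)(-13.236) = +0.306 V.

+0.306 V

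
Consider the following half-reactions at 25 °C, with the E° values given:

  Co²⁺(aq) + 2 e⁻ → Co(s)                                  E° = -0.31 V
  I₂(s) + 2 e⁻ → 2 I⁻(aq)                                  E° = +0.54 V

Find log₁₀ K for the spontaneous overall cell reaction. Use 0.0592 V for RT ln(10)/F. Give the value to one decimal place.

28.7

Cathode: I₂/I⁻; anode: Co²⁺/Co. E°cell = +0.85 V, n = 2.
log K = nE°cell / 0.0592 = (2)(+0.85) / 0.0592 = 28.7.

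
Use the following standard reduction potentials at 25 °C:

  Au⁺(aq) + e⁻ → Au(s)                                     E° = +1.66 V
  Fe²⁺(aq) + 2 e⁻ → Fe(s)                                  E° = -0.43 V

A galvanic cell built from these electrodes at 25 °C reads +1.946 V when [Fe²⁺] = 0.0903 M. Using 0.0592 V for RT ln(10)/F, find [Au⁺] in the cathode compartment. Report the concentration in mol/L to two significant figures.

0.0011 M

Au⁺/Au is the cathode, Fe²⁺/Fe the anode: E°cell = +2.09 V, n = 2.
Overall reaction: 2 Au⁺(aq) + Fe(s) → 2 Au(s) + Fe²⁺(aq); Q = [Fe²⁺]^1/[Au⁺]^2.
From E = E° − (0.0592/n) log Q: log Q = (E° − E)·n/0.0592 = (+2.09 − (+1.946))·2/0.0592 = 4.8649.
So 2·log[Au⁺] = 1·log(0.0903) − log Q = -1.0443 − (4.8649) = -5.9092; log[Au⁺] = -5.9092 / 2 = -2.9546; [Au⁺] = 10^(-2.9546) ≈ 0.0011 M.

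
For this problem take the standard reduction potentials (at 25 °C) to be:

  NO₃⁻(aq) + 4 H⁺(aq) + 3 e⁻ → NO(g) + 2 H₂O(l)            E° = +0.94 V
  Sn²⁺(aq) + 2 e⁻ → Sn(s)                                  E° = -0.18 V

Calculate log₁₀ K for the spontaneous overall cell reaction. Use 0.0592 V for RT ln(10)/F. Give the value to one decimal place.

113.5

Cathode: NO₃⁻/NO; anode: Sn²⁺/Sn. E°cell = +1.12 V, n = 6.
log K = nE°cell / 0.0592 = (6)(+1.12) / 0.0592 = 113.5.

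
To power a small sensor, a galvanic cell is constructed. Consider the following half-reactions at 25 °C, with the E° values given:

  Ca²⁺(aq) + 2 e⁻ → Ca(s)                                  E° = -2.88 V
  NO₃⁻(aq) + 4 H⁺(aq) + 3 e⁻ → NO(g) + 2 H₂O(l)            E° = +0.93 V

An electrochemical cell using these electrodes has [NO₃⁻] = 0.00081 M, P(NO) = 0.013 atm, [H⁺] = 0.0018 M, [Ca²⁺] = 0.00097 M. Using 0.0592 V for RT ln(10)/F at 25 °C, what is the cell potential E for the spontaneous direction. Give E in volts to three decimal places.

+3.659 V

NO₃⁻/NO is the cathode (higher E°), Ca²⁺/Ca the anode: E°cell = +0.93 − (-2.88) = +3.81 V, n = 6.
Overall: 2 NO₃⁻(aq) + 8 H⁺(aq) + 3 Ca(s) → 2 NO(g) + 4 H₂O(l) + 3 Ca²⁺(aq)
Q = P(NO)^2·[Ca²⁺]^3 / ([NO₃⁻]^2·[H⁺]^8); log Q = 15.329.
E = E° − (0.0592/n) log Q = +3.81 − (0.0592/6)(15.329) = +3.659 V.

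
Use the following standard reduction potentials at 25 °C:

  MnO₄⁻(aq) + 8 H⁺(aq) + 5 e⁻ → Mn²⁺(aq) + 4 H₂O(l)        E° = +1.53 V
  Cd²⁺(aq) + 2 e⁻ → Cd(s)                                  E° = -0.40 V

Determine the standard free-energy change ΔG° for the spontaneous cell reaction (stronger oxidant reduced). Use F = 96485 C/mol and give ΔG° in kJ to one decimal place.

MnO₄⁻/Mn²⁺ (E° = +1.53 V) is the cathode; Cd²⁺/Cd (E° = -0.40 V) is the anode, so E°cell = +1.93 V.
Balancing electrons gives n = 10 (lcm of 5 and 2).
ΔG° = −nFE° = −(10)(96485)(+1.93) = -1,862,160 J = -1862.2 kJ.

-1862.2 kJ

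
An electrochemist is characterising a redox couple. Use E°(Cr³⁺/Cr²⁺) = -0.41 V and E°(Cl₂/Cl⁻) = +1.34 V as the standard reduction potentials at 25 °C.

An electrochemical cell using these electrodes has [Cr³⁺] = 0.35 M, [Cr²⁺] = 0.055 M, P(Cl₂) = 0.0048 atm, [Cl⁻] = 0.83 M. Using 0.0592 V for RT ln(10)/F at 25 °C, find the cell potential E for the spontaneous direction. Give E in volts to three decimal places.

Cl₂/Cl⁻ is the cathode (higher E°), Cr³⁺/Cr²⁺ the anode: E°cell = +1.34 − (-0.41) = +1.75 V, n = 2.
Overall: Cl₂(g) + 2 Cr²⁺(aq) → 2 Cl⁻(aq) + 2 Cr³⁺(aq)
Q = [Cl⁻]^2·[Cr³⁺]^2 / (P(Cl₂)·[Cr²⁺]^2); log Q = 3.764.
E = E° − (0.0592/n) log Q = +1.75 − (0.0592/2)(3.764) = +1.639 V.

+1.639 V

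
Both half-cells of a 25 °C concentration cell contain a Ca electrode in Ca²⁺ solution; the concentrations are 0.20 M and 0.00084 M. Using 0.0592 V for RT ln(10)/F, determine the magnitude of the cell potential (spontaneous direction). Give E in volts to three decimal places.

+0.070 V

For a concentration cell E°cell = 0. The 0.20 M side is the cathode (reduction is favoured where [Ca²⁺] is higher).
With n = 2, E = −(0.0592/2) log([Ca²⁺]ₐₙ/[Ca²⁺]꜀ₐₜ) = −(0.0592/2) log(0.00084/0.2) = −(0.0592/2)(-2.377) = +0.070 V.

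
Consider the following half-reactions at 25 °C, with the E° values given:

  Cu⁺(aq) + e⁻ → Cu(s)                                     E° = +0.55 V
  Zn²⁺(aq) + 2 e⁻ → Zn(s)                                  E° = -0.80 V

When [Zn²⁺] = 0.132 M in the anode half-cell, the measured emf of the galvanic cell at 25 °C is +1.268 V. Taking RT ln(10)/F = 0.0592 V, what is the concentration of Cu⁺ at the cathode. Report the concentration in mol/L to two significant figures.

0.015 M

Cu⁺/Cu is the cathode, Zn²⁺/Zn the anode: E°cell = +1.35 V, n = 2.
Overall reaction: 2 Cu⁺(aq) + Zn(s) → 2 Cu(s) + Zn²⁺(aq); Q = [Zn²⁺]^1/[Cu⁺]^2.
From E = E° − (0.0592/n) log Q: log Q = (E° − E)·n/0.0592 = (+1.35 − (+1.268))·2/0.0592 = 2.7703.
So 2·log[Cu⁺] = 1·log(0.132) − log Q = -0.8794 − (2.7703) = -3.6497; log[Cu⁺] = -3.6497 / 2 = -1.8249; [Cu⁺] = 10^(-1.8249) ≈ 0.015 M.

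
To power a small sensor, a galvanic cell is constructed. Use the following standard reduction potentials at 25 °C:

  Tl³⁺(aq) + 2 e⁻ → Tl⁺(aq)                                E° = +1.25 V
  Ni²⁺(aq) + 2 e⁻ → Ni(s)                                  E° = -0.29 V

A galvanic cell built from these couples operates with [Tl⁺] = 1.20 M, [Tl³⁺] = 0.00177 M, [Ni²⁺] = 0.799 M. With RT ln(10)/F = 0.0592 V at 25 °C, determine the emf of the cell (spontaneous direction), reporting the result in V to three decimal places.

Tl³⁺/Tl⁺ is the cathode (higher E°), Ni²⁺/Ni the anode: E°cell = +1.25 − (-0.29) = +1.54 V, n = 2.
Overall: Tl³⁺(aq) + Ni(s) → Tl⁺(aq) + Ni²⁺(aq)
Q = [Tl⁺]·[Ni²⁺] / ([Tl³⁺]); log Q = 2.734.
E = E° − (0.0592/n) log Q = +1.54 − (0.0592/2)(2.734) = +1.459 V.

+1.459 V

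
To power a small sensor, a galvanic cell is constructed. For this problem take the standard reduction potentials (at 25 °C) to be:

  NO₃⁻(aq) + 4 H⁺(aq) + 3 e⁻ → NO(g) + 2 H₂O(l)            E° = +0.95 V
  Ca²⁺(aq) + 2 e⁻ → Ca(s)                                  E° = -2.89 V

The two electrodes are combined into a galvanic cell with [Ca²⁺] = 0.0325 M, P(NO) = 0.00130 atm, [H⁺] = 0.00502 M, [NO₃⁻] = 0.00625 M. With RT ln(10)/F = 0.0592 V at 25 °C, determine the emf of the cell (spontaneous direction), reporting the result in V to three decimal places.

NO₃⁻/NO is the cathode (higher E°), Ca²⁺/Ca the anode: E°cell = +0.95 − (-2.89) = +3.84 V, n = 6.
Overall: 2 NO₃⁻(aq) + 8 H⁺(aq) + 3 Ca(s) → 2 NO(g) + 4 H₂O(l) + 3 Ca²⁺(aq)
Q = P(NO)^2·[Ca²⁺]^3 / ([NO₃⁻]^2·[H⁺]^8); log Q = 12.566.
E = E° − (0.0592/n) log Q = +3.84 − (0.0592/6)(12.566) = +3.716 V.

+3.716 V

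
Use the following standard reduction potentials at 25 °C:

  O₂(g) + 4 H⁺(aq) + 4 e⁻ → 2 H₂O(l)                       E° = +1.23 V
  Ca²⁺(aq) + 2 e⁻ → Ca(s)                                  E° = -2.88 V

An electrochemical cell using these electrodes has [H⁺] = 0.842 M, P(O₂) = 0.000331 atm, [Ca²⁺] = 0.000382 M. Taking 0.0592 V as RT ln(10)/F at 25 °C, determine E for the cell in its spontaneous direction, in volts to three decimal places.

O₂/H₂O is the cathode (higher E°), Ca²⁺/Ca the anode: E°cell = +1.23 − (-2.88) = +4.11 V, n = 4.
Overall: O₂(g) + 4 H⁺(aq) + 2 Ca(s) → 2 H₂O(l) + 2 Ca²⁺(aq)
Q = [Ca²⁺]^2 / (P(O₂)·[H⁺]^4); log Q = -3.057.
E = E° − (0.0592/n) log Q = +4.11 − (0.0592/4)(-3.057) = +4.155 V.

+4.155 V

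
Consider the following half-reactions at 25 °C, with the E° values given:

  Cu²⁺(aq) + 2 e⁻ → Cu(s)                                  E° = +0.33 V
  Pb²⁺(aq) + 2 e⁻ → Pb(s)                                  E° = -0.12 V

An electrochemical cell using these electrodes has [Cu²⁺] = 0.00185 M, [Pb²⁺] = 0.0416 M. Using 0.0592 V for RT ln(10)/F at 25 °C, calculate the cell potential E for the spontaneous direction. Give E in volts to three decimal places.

+0.410 V

Cu²⁺/Cu is the cathode (higher E°), Pb²⁺/Pb the anode: E°cell = +0.33 − (-0.12) = +0.45 V, n = 2.
Overall: Cu²⁺(aq) + Pb(s) → Cu(s) + Pb²⁺(aq)
Q = [Pb²⁺] / ([Cu²⁺]); log Q = 1.352.
E = E° − (0.0592/n) log Q = +0.45 − (0.0592/2)(1.352) = +0.410 V.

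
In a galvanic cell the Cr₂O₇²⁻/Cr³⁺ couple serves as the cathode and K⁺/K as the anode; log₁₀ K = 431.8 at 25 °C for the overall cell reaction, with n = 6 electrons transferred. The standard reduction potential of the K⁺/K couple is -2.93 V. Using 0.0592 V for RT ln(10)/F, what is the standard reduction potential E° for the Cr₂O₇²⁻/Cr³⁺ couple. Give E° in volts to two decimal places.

E°cell = (0.0592/n)·log K = (0.0592/6)(431.8) = +4.260 V.
Since Cr₂O₇²⁻/Cr³⁺ is the cathode and K⁺/K the anode, E°cell = E°(Cr₂O₇²⁻/Cr³⁺) − E°(K⁺/K).
So E°(Cr₂O₇²⁻/Cr³⁺) = E°cell + E°(K⁺/K) = +4.260 + (-2.93) = +1.33 V.

+1.33 V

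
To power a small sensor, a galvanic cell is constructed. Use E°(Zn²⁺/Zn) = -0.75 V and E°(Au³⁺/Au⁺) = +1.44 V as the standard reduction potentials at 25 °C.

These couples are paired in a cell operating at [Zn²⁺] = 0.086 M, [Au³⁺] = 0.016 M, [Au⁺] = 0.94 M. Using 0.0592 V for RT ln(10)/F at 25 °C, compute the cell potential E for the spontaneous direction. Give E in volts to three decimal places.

Au³⁺/Au⁺ is the cathode (higher E°), Zn²⁺/Zn the anode: E°cell = +1.44 − (-0.75) = +2.19 V, n = 2.
Overall: Au³⁺(aq) + Zn(s) → Au⁺(aq) + Zn²⁺(aq)
Q = [Au⁺]·[Zn²⁺] / ([Au³⁺]); log Q = 0.704.
E = E° − (0.0592/n) log Q = +2.19 − (0.0592/2)(0.704) = +2.169 V.

+2.169 V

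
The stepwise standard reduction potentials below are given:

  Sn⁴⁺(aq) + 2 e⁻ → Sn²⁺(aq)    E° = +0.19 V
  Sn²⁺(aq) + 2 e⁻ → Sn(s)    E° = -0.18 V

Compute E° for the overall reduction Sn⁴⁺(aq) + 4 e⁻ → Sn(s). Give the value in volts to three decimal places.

Since ΔG° = −nFE° is additive over sequential reductions, n₃E°₃ = n₁E°₁ + n₂E°₂.
E°₃ = (2×+0.19 + 2×-0.18) / 4 = (+0.020) / 4 = +0.005 V.

+0.005 V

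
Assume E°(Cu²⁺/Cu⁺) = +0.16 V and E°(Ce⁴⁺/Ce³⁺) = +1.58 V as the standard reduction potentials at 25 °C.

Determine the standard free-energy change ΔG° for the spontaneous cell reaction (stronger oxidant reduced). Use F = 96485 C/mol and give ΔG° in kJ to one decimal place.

Ce⁴⁺/Ce³⁺ (E° = +1.58 V) is the cathode; Cu²⁺/Cu⁺ (E° = +0.16 V) is the anode, so E°cell = +1.42 V.
Balancing electrons gives n = 1 (lcm of 1 and 1).
ΔG° = −nFE° = −(1)(96485)(+1.42) = -137,009 J = -137.0 kJ.

-137.0 kJ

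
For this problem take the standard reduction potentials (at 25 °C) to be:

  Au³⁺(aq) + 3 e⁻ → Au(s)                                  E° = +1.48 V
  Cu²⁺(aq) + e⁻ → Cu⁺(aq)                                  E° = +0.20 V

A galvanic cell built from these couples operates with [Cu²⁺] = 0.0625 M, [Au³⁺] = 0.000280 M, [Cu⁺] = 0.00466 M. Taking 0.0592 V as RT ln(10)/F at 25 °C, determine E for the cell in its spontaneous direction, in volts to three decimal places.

Au³⁺/Au is the cathode (higher E°), Cu²⁺/Cu⁺ the anode: E°cell = +1.48 − (+0.20) = +1.28 V, n = 3.
Overall: Au³⁺(aq) + 3 Cu⁺(aq) → Au(s) + 3 Cu²⁺(aq)
Q = [Cu²⁺]^3 / ([Au³⁺]·[Cu⁺]^3); log Q = 6.935.
E = E° − (0.0592/n) log Q = +1.28 − (0.0592/3)(6.935) = +1.143 V.

+1.143 V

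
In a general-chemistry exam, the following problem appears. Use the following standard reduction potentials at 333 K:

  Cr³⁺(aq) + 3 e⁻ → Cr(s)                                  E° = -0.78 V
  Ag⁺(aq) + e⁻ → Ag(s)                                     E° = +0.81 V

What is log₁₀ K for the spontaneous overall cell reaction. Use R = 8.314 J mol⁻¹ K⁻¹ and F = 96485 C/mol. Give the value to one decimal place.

Cathode: Ag⁺/Ag; anode: Cr³⁺/Cr. E°cell = (+0.81) − (-0.78) = +1.59 V, with n = 3.
ΔG° = −nFE° = −RT ln K, so ln K = nFE°/(RT) = (3)(96485)(+1.59) / ((8.314)(333)) = 166.236.
log₁₀ K = 166.236 / ln 10 = 72.2.

72.2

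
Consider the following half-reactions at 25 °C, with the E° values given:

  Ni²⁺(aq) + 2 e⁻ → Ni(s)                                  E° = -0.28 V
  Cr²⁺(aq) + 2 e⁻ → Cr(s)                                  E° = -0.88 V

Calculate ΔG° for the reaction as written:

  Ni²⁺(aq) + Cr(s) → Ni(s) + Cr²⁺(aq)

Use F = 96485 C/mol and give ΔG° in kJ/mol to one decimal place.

-115.8 kJ/mol

As written, Ni²⁺/Ni is reduced (cathode) and Cr²⁺/Cr is oxidised (anode), so E°cell = (-0.28) − (-0.88) = +0.60 V.
Balancing electrons gives n = 2.
ΔG° = −nFE° = −(2)(96485)(+0.60) = -115,782 J = -115.8 kJ/mol.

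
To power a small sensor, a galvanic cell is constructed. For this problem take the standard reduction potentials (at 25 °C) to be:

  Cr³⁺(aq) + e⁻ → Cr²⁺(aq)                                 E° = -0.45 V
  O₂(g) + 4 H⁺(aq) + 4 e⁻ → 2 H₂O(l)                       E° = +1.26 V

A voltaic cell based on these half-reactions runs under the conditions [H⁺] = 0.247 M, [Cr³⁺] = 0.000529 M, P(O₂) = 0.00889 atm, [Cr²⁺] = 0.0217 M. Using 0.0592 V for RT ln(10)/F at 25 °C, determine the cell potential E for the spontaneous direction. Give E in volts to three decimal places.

O₂/H₂O is the cathode (higher E°), Cr³⁺/Cr²⁺ the anode: E°cell = +1.26 − (-0.45) = +1.71 V, n = 4.
Overall: O₂(g) + 4 H⁺(aq) + 4 Cr²⁺(aq) → 2 H₂O(l) + 4 Cr³⁺(aq)
Q = [Cr³⁺]^4 / (P(O₂)·[H⁺]^4·[Cr²⁺]^4); log Q = -1.972.
E = E° − (0.0592/n) log Q = +1.71 − (0.0592/4)(-1.972) = +1.739 V.

+1.739 V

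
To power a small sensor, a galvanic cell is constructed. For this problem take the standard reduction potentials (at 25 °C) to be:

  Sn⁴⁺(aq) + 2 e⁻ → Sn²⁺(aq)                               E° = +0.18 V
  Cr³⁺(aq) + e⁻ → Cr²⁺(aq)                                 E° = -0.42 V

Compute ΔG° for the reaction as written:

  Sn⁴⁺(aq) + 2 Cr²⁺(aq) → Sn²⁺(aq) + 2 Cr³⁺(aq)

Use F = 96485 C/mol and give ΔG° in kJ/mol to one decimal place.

-115.8 kJ/mol

As written, Sn⁴⁺/Sn²⁺ is reduced (cathode) and Cr³⁺/Cr²⁺ is oxidised (anode), so E°cell = (+0.18) − (-0.42) = +0.60 V.
Balancing electrons gives n = 2.
ΔG° = −nFE° = −(2)(96485)(+0.60) = -115,782 J = -115.8 kJ/mol.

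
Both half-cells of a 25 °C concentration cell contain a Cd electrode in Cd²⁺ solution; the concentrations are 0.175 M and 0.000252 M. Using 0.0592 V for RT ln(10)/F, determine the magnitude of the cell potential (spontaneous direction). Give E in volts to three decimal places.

For a concentration cell E°cell = 0. The 0.175 M side is the cathode (reduction is favoured where [Cd²⁺] is higher).
With n = 2, E = −(0.0592/2) log([Cd²⁺]ₐₙ/[Cd²⁺]꜀ₐₜ) = −(0.0592/2) log(0.000252/0.175) = −(0.0592/2)(-2.842) = +0.084 V.

+0.084 V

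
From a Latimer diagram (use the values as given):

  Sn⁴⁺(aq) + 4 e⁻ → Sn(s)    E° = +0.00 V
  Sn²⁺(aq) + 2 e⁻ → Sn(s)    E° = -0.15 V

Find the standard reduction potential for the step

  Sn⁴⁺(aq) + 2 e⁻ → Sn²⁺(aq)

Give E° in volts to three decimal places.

Sequential free energies add, so n₃E°₃ = n₁E°₁ + n₂E°₂.
With n₃ = 4, and the known step contributing 2×(-0.15) V, the unknown satisfies 2·E° = 4×(+0.00) − 2×(-0.15) = +0.300.
E° = +0.300 / 2 = +0.150 V.

+0.150 V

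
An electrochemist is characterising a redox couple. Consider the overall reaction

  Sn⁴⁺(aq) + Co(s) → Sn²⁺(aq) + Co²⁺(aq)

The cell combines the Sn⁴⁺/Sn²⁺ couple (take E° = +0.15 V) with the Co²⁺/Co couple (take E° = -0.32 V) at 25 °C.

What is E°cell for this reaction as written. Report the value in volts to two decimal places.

+0.47 V

The Sn⁴⁺/Sn²⁺ couple has the higher reduction potential, so it is the cathode; Co²⁺/Co is oxidised at the anode.
E°cell = E°(cathode) − E°(anode) = (+0.15) − (-0.32) = +0.47 V.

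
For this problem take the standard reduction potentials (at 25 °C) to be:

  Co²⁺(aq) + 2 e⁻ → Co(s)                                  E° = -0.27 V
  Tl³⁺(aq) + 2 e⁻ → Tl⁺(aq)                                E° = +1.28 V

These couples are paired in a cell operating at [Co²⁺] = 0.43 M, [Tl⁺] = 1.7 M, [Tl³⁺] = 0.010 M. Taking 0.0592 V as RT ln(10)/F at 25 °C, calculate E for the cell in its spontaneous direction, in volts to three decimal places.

Tl³⁺/Tl⁺ is the cathode (higher E°), Co²⁺/Co the anode: E°cell = +1.28 − (-0.27) = +1.55 V, n = 2.
Overall: Tl³⁺(aq) + Co(s) → Tl⁺(aq) + Co²⁺(aq)
Q = [Tl⁺]·[Co²⁺] / ([Tl³⁺]); log Q = 1.864.
E = E° − (0.0592/n) log Q = +1.55 − (0.0592/2)(1.864) = +1.495 V.

+1.495 V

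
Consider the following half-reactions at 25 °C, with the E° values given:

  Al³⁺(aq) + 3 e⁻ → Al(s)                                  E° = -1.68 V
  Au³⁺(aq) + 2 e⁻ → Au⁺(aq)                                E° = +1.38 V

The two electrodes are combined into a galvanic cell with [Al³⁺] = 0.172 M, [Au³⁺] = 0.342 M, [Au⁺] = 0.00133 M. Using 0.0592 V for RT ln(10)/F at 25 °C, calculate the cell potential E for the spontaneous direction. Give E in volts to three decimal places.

+3.146 V

Au³⁺/Au⁺ is the cathode (higher E°), Al³⁺/Al the anode: E°cell = +1.38 − (-1.68) = +3.06 V, n = 6.
Overall: 3 Au³⁺(aq) + 2 Al(s) → 3 Au⁺(aq) + 2 Al³⁺(aq)
Q = [Au⁺]^3·[Al³⁺]^2 / ([Au³⁺]^3); log Q = -8.759.
E = E° − (0.0592/n) log Q = +3.06 − (0.0592/6)(-8.759) = +3.146 V.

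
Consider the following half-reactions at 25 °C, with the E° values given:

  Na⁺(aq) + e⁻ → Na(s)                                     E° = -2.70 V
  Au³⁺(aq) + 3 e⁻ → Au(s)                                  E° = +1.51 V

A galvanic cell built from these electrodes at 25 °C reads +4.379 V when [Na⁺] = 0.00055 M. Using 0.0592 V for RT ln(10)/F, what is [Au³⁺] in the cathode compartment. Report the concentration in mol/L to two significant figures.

0.061 M

Au³⁺/Au is the cathode, Na⁺/Na the anode: E°cell = +4.21 V, n = 3.
Overall reaction: Au³⁺(aq) + 3 Na(s) → Au(s) + 3 Na⁺(aq); Q = [Na⁺]^3/[Au³⁺]^1.
From E = E° − (0.0592/n) log Q: log Q = (E° − E)·n/0.0592 = (+4.21 − (+4.379))·3/0.0592 = -8.5642.
So 1·log[Au³⁺] = 3·log(0.00055) − log Q = -9.7789 − (-8.5642) = -1.2147; [Au³⁺] = 10^(-1.2147) ≈ 0.061 M.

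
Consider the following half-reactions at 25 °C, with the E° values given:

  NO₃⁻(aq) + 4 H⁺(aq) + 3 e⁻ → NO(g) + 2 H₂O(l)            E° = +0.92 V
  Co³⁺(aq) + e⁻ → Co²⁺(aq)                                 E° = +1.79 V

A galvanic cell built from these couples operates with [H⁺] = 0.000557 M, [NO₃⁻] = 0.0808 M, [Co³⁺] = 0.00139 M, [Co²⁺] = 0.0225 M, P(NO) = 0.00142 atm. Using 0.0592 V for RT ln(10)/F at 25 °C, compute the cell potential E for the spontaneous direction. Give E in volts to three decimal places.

Co³⁺/Co²⁺ is the cathode (higher E°), NO₃⁻/NO the anode: E°cell = +1.79 − (+0.92) = +0.87 V, n = 3.
Overall: 3 Co³⁺(aq) + NO(g) + 2 H₂O(l) → 3 Co²⁺(aq) + NO₃⁻(aq) + 4 H⁺(aq)
Q = [Co²⁺]^3·[NO₃⁻]·[H⁺]^4 / ([Co³⁺]^3·P(NO)); log Q = -7.634.
E = E° − (0.0592/n) log Q = +0.87 − (0.0592/3)(-7.634) = +1.021 V.

+1.021 V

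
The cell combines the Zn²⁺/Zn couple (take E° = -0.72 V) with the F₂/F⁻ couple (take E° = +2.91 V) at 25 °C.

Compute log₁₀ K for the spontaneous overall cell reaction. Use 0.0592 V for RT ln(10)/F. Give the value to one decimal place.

122.6

Cathode: F₂/F⁻; anode: Zn²⁺/Zn. E°cell = +3.63 V, n = 2.
log K = nE°cell / 0.0592 = (2)(+3.63) / 0.0592 = 122.6.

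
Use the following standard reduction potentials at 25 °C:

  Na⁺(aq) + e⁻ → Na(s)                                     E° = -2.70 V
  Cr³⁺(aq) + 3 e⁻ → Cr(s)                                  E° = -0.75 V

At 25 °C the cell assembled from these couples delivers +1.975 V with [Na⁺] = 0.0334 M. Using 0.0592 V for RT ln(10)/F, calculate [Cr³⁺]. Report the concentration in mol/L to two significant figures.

0.00069 M

Cr³⁺/Cr is the cathode, Na⁺/Na the anode: E°cell = +1.95 V, n = 3.
Overall reaction: Cr³⁺(aq) + 3 Na(s) → Cr(s) + 3 Na⁺(aq); Q = [Na⁺]^3/[Cr³⁺]^1.
From E = E° − (0.0592/n) log Q: log Q = (E° − E)·n/0.0592 = (+1.95 − (+1.975))·3/0.0592 = -1.2669.
So 1·log[Cr³⁺] = 3·log(0.0334) − log Q = -4.4288 − (-1.2669) = -3.1619; [Cr³⁺] = 10^(-3.1619) ≈ 0.00069 M.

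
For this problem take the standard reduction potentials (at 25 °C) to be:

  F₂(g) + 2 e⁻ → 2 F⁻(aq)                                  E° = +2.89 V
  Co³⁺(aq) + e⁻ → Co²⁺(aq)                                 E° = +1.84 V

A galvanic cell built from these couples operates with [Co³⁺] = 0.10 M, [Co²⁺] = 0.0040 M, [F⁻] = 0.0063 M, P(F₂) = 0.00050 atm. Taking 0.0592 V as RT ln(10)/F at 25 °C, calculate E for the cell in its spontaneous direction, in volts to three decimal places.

+1.000 V

F₂/F⁻ is the cathode (higher E°), Co³⁺/Co²⁺ the anode: E°cell = +2.89 − (+1.84) = +1.05 V, n = 2.
Overall: F₂(g) + 2 Co²⁺(aq) → 2 F⁻(aq) + 2 Co³⁺(aq)
Q = [F⁻]^2·[Co³⁺]^2 / (P(F₂)·[Co²⁺]^2); log Q = 1.696.
E = E° − (0.0592/n) log Q = +1.05 − (0.0592/2)(1.696) = +1.000 V.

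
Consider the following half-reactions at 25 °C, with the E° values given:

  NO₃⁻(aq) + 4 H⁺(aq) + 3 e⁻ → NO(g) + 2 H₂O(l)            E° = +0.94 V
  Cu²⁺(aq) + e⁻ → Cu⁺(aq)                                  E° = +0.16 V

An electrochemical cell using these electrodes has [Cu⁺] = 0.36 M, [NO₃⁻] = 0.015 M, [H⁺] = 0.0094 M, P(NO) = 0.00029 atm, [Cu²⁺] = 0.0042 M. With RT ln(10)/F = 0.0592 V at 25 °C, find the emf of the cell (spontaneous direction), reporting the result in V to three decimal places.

+0.768 V

NO₃⁻/NO is the cathode (higher E°), Cu²⁺/Cu⁺ the anode: E°cell = +0.94 − (+0.16) = +0.78 V, n = 3.
Overall: NO₃⁻(aq) + 4 H⁺(aq) + 3 Cu⁺(aq) → NO(g) + 2 H₂O(l) + 3 Cu²⁺(aq)
Q = P(NO)·[Cu²⁺]^3 / ([NO₃⁻]·[H⁺]^4·[Cu⁺]^3); log Q = 0.595.
E = E° − (0.0592/n) log Q = +0.78 − (0.0592/3)(0.595) = +0.768 V.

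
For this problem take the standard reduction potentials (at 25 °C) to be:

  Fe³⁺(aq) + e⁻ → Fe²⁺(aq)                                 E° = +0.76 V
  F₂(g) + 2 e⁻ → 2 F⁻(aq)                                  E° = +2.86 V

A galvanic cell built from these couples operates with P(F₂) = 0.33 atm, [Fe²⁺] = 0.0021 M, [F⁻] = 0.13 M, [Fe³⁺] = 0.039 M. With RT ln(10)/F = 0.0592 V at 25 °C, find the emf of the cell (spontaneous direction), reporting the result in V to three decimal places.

F₂/F⁻ is the cathode (higher E°), Fe³⁺/Fe²⁺ the anode: E°cell = +2.86 − (+0.76) = +2.10 V, n = 2.
Overall: F₂(g) + 2 Fe²⁺(aq) → 2 F⁻(aq) + 2 Fe³⁺(aq)
Q = [F⁻]^2·[Fe³⁺]^2 / (P(F₂)·[Fe²⁺]^2); log Q = 1.247.
E = E° − (0.0592/n) log Q = +2.10 − (0.0592/2)(1.247) = +2.063 V.

+2.063 V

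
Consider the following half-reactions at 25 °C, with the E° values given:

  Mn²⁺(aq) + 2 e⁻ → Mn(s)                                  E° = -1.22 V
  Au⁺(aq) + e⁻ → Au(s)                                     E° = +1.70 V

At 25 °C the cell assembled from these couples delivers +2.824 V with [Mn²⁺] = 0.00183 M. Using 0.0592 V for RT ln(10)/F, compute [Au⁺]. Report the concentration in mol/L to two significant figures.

Au⁺/Au is the cathode, Mn²⁺/Mn the anode: E°cell = +2.92 V, n = 2.
Overall reaction: 2 Au⁺(aq) + Mn(s) → 2 Au(s) + Mn²⁺(aq); Q = [Mn²⁺]^1/[Au⁺]^2.
From E = E° − (0.0592/n) log Q: log Q = (E° − E)·n/0.0592 = (+2.92 − (+2.824))·2/0.0592 = 3.2432.
So 2·log[Au⁺] = 1·log(0.00183) − log Q = -2.7375 − (3.2432) = -5.9807; log[Au⁺] = -5.9807 / 2 = -2.9903; [Au⁺] = 10^(-2.9903) ≈ 0.0010 M.

0.0010 M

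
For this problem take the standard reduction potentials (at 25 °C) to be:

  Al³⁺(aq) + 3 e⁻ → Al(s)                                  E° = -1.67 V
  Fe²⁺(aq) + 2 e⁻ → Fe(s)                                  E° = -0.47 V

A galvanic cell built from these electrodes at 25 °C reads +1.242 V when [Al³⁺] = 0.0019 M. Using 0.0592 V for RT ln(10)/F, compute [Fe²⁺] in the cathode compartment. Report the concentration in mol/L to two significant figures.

Fe²⁺/Fe is the cathode, Al³⁺/Al the anode: E°cell = +1.20 V, n = 6.
Overall reaction: 3 Fe²⁺(aq) + 2 Al(s) → 3 Fe(s) + 2 Al³⁺(aq); Q = [Al³⁺]^2/[Fe²⁺]^3.
From E = E° − (0.0592/n) log Q: log Q = (E° − E)·n/0.0592 = (+1.20 − (+1.242))·6/0.0592 = -4.2568.
So 3·log[Fe²⁺] = 2·log(0.0019) − log Q = -5.4425 − (-4.2568) = -1.1857; log[Fe²⁺] = -1.1857 / 3 = -0.3952; [Fe²⁺] = 10^(-0.3952) ≈ 0.40 M.

0.40 M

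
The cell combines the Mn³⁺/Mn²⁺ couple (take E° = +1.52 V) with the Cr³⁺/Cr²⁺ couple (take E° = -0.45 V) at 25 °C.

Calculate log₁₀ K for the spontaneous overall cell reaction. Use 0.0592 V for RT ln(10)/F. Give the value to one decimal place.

Cathode: Mn³⁺/Mn²⁺; anode: Cr³⁺/Cr²⁺. E°cell = +1.97 V, n = 1.
log K = nE°cell / 0.0592 = (1)(+1.97) / 0.0592 = 33.3.

33.3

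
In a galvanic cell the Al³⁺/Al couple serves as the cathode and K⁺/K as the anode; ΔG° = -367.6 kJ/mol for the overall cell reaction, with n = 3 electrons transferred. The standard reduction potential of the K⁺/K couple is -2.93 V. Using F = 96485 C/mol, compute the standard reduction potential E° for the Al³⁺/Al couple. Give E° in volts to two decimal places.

E°cell = −ΔG°/(nF) = −(-367.6×10³)/((3)(96485)) = +1.270 V.
Since Al³⁺/Al is the cathode and K⁺/K the anode, E°cell = E°(Al³⁺/Al) − E°(K⁺/K).
So E°(Al³⁺/Al) = E°cell + E°(K⁺/K) = +1.270 + (-2.93) = -1.66 V.

-1.66 V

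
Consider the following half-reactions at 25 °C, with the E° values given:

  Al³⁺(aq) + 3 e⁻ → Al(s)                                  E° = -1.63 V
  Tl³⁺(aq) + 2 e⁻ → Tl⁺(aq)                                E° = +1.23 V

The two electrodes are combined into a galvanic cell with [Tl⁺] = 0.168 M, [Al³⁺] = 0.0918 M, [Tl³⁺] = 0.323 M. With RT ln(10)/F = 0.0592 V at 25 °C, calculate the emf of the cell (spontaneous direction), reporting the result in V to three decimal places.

+2.889 V

Tl³⁺/Tl⁺ is the cathode (higher E°), Al³⁺/Al the anode: E°cell = +1.23 − (-1.63) = +2.86 V, n = 6.
Overall: 3 Tl³⁺(aq) + 2 Al(s) → 3 Tl⁺(aq) + 2 Al³⁺(aq)
Q = [Tl⁺]^3·[Al³⁺]^2 / ([Tl³⁺]^3); log Q = -2.926.
E = E° − (0.0592/n) log Q = +2.86 − (0.0592/6)(-2.926) = +2.889 V.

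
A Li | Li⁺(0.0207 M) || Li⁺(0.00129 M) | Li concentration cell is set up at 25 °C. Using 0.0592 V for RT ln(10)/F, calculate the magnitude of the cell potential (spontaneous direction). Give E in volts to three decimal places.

+0.071 V

For a concentration cell E°cell = 0. The 0.0207 M side is the cathode (reduction is favoured where [Li⁺] is higher).
With n = 1, E = −(0.0592/1) log([Li⁺]ₐₙ/[Li⁺]꜀ₐₜ) = −(0.0592/1) log(0.00129/0.0207) = −(0.0592/1)(-1.205) = +0.071 V.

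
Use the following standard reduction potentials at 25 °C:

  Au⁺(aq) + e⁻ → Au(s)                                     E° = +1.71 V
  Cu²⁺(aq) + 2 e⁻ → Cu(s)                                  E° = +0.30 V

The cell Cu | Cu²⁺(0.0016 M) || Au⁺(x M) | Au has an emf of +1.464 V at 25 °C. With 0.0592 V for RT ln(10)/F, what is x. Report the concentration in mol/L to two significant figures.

0.33 M

Au⁺/Au is the cathode, Cu²⁺/Cu the anode: E°cell = +1.41 V, n = 2.
Overall reaction: 2 Au⁺(aq) + Cu(s) → 2 Au(s) + Cu²⁺(aq); Q = [Cu²⁺]^1/[Au⁺]^2.
From E = E° − (0.0592/n) log Q: log Q = (E° − E)·n/0.0592 = (+1.41 − (+1.464))·2/0.0592 = -1.8243.
So 2·log[Au⁺] = 1·log(0.0016) − log Q = -2.7959 − (-1.8243) = -0.9716; log[Au⁺] = -0.9716 / 2 = -0.4858; [Au⁺] = 10^(-0.4858) ≈ 0.33 M.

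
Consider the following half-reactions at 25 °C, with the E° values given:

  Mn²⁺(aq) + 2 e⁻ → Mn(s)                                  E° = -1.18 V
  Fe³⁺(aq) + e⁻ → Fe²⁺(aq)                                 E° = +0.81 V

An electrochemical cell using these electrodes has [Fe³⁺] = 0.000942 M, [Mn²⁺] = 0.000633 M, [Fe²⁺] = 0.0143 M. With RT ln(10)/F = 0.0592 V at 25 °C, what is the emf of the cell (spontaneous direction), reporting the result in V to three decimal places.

Fe³⁺/Fe²⁺ is the cathode (higher E°), Mn²⁺/Mn the anode: E°cell = +0.81 − (-1.18) = +1.99 V, n = 2.
Overall: 2 Fe³⁺(aq) + Mn(s) → 2 Fe²⁺(aq) + Mn²⁺(aq)
Q = [Fe²⁺]^2·[Mn²⁺] / ([Fe³⁺]^2); log Q = -0.836.
E = E° − (0.0592/n) log Q = +1.99 − (0.0592/2)(-0.836) = +2.015 V.

+2.015 V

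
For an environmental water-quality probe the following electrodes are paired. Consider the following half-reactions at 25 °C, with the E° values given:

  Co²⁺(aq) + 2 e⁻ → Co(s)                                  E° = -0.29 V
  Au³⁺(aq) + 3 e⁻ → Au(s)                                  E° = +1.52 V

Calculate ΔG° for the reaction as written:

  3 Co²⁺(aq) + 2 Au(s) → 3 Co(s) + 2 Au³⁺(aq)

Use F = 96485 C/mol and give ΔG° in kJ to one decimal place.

+1047.8 kJ

As written, Co²⁺/Co is reduced (cathode) and Au³⁺/Au is oxidised (anode), so E°cell = (-0.29) − (+1.52) = -1.81 V.
Balancing electrons gives n = 6.
ΔG° = −nFE° = −(6)(96485)(-1.81) = 1,047,827 J = +1047.8 kJ.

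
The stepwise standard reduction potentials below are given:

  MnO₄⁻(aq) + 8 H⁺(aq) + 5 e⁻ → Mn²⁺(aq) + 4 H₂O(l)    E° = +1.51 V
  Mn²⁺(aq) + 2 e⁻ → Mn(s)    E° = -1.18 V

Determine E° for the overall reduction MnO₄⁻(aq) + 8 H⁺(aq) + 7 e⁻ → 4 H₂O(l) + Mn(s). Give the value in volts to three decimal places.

Since ΔG° = −nFE° is additive over sequential reductions, n₃E°₃ = n₁E°₁ + n₂E°₂.
E°₃ = (5×+1.51 + 2×-1.18) / 7 = (+5.190) / 7 = +0.741 V.

+0.741 V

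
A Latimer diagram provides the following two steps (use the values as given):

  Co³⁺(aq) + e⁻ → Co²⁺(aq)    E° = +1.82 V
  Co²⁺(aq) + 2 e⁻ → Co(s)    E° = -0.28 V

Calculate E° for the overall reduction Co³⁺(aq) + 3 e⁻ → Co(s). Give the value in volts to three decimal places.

Standard free energies of sequential steps add: ΔG°₃ = ΔG°₁ + ΔG°₂, so n₃E°₃ = n₁E°₁ + n₂E°₂.
E°₃ = (1×+1.82 + 2×-0.28) / 3 = (+1.260) / 3 = +0.420 V.

+0.420 V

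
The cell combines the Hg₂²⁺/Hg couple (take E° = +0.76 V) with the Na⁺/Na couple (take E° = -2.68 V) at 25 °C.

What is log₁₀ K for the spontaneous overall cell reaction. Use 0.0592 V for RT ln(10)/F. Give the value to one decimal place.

116.2

Cathode: Hg₂²⁺/Hg; anode: Na⁺/Na. E°cell = +3.44 V, n = 2.
log K = nE°cell / 0.0592 = (2)(+3.44) / 0.0592 = 116.2.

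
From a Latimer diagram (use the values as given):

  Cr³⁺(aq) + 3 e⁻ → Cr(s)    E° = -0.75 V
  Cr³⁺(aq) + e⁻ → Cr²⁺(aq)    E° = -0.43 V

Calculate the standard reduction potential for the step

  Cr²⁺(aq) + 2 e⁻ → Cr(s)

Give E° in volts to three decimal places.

-0.910 V

Sequential free energies add, so n₃E°₃ = n₁E°₁ + n₂E°₂.
With n₃ = 3, and the known step contributing 1×(-0.43) V, the unknown satisfies 2·E° = 3×(-0.75) − 1×(-0.43) = -1.820.
E° = -1.820 / 2 = -0.910 V.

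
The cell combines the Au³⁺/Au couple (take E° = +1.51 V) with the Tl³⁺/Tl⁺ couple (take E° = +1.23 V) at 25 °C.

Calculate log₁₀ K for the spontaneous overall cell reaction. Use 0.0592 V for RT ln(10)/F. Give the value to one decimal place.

28.4

Cathode: Au³⁺/Au; anode: Tl³⁺/Tl⁺. E°cell = +0.28 V, n = 6.
log K = nE°cell / 0.0592 = (6)(+0.28) / 0.0592 = 28.4.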